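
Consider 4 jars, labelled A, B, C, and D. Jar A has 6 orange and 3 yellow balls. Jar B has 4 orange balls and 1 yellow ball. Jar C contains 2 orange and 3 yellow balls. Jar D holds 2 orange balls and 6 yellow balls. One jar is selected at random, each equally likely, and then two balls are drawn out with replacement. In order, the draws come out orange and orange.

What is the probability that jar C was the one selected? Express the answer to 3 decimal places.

0.122

For each hypothesis, P(data | H) works out to: P(data | jar A) = (6/9)(6/9) = 0.44444; P(data | jar B) = (4/5)(4/5) = 0.64; P(data | jar C) = (2/5)(2/5) = 0.16; P(data | jar D) = (2/8)(2/8) = 0.0625.
Weighting by the prior gives 1/4 · 0.44444 = 0.11111, 1/4 · 0.64 = 0.16, 1/4 · 0.16 = 0.04, 1/4 · 0.0625 = 0.015625; these sum to 0.32674.
Therefore the posterior P(jar C | data) = (0.04) / (0.32674) = 0.12242.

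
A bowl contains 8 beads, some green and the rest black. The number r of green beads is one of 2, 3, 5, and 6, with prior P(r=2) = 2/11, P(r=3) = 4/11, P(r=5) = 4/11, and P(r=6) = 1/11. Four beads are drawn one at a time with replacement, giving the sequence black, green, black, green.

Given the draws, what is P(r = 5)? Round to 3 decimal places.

0.403

Under each hypothesis, the probability of the observed sequence is: P(data | r = 2) = (6/8)(2/8)(6/8)(2/8) = 0.035156; P(data | r = 3) = (5/8)(3/8)(5/8)(3/8) = 0.054932; P(data | r = 5) = (3/8)(5/8)(3/8)(5/8) = 0.054932; P(data | r = 6) = (2/8)(6/8)(2/8)(6/8) = 0.035156.
The prior-weighted likelihoods are 2/11 · 0.035156 = 0.006392, 4/11 · 0.054932 = 0.019975, 4/11 · 0.054932 = 0.019975, 1/11 · 0.035156 = 0.003196; with total 0.049538.
Hence P(r = 5 | data) = (0.019975) / (0.049538) = 0.40323.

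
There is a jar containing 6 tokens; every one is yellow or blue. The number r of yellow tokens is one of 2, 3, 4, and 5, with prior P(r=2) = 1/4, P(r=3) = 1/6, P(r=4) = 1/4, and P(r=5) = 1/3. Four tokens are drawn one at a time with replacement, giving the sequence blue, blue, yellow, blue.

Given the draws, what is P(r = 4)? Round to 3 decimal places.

0.145

Under each hypothesis, the probability of the observed sequence is: P(data | r = 2) = (4/6)(4/6)(2/6)(4/6) = 0.098765; P(data | r = 3) = (3/6)(3/6)(3/6)(3/6) = 0.0625; P(data | r = 4) = (2/6)(2/6)(4/6)(2/6) = 0.024691; P(data | r = 5) = (1/6)(1/6)(5/6)(1/6) = 0.003858.
Multiplying each by its prior: 1/4 · 0.098765 = 0.024691, 1/6 · 0.0625 = 0.010417, 1/4 · 0.024691 = 0.0061728, 1/3 · 0.003858 = 0.001286; with total 0.042567.
Therefore the posterior P(r = 4 | data) = (0.0061728) / (0.042567) = 0.14502.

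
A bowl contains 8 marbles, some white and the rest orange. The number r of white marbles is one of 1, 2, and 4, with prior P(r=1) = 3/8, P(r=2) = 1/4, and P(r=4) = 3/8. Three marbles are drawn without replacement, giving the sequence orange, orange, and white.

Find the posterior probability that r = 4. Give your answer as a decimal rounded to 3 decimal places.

0.369

Compute the likelihood of the observed sequence for each case: P(data | r = 1) = (7/8)(6/7)(1/6) = 1/8; P(data | r = 2) = (6/8)(5/7)(2/6) = 5/28; P(data | r = 4) = (4/8)(3/7)(4/6) = 1/7.
Multiplying each by its prior: 3/8 · 1/8 = 3/64, 1/4 · 5/28 = 5/112, 3/8 · 1/7 = 3/56; summing to 65/448.
Therefore the posterior P(r = 4 | data) = (3/56) / (65/448) = 24/65.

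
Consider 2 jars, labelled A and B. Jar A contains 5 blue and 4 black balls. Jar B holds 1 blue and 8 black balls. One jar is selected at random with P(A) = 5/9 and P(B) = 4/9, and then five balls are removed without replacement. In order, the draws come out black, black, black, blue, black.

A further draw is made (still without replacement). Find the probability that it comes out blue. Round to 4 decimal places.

Under each hypothesis, the probability of the observed sequence is: P(data | jar A) = (4/9)(3/8)(2/7)(5/6)(1/5) = 0.0079365; P(data | jar B) = (8/9)(7/8)(6/7)(1/6)(5/5) = 0.11111.
Weighting by the prior gives 5/9 · 0.0079365 = 0.0044092, 4/9 · 0.11111 = 0.049383; these sum to 0.053792.
Dividing through by the total gives posterior P(jar A | data) = 0.081967, P(jar B | data) = 0.91803.
The predictive probability is P(blue next | data) = (1)(0.081967) + (0)(0.91803) = 0.081967.

0.0820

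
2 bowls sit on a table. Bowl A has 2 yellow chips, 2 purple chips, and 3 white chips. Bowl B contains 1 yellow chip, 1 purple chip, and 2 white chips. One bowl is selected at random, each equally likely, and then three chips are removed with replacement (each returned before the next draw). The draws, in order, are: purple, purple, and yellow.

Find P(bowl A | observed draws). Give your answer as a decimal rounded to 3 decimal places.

0.599

Compute the likelihood of the observed sequence for each case: P(data | bowl A) = (2/7)(2/7)(2/7) = 0.023324; P(data | bowl B) = (1/4)(1/4)(1/4) = 0.015625.
Weighting by the prior gives 1/2 · 0.023324 = 0.011662, 1/2 · 0.015625 = 0.0078125; with total 0.019474.
Hence P(bowl A | data) = (0.011662) / (0.019474) = 0.59883.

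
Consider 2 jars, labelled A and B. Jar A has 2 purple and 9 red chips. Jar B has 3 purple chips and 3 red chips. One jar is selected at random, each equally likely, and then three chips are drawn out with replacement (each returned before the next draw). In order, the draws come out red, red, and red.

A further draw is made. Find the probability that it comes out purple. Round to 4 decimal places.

0.2409

The likelihood of the observed sequence under each hypothesis: P(data | jar A) = (9/11)(9/11)(9/11) = 0.54771; P(data | jar B) = (3/6)(3/6)(3/6) = 0.125.
Weighting by the prior gives 1/2 · 0.54771 = 0.27385, 1/2 · 0.125 = 0.0625; with total 0.33635.
The posterior is then P(jar A | data) = 0.81418, P(jar B | data) = 0.18582.
So P(purple next | data) = Σ P(purple next | H) P(H | data) = (2/11)(0.81418) + (1/2)(0.18582) = 0.24094.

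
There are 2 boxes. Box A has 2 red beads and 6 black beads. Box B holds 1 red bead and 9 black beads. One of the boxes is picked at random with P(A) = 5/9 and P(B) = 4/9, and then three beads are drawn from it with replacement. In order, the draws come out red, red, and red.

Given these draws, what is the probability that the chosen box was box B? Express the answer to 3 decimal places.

Under each hypothesis, the probability of the observed sequence is: P(data | box A) = (2/8)(2/8)(2/8) = 0.015625; P(data | box B) = (1/10)(1/10)(1/10) = 0.001.
The prior-weighted likelihoods are 5/9 · 0.015625 = 0.0086806, 4/9 · 0.001 = 0.00044444; with total 0.009125.
Hence P(box B | data) = (0.00044444) / (0.009125) = 0.048706.

0.049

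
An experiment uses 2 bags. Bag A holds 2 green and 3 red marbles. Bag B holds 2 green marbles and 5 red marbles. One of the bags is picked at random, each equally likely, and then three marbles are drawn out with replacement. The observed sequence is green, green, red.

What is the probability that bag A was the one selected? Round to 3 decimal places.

0.622

The likelihood of the observed sequence under each hypothesis: P(data | bag A) = (2/5)(2/5)(3/5) = 0.096; P(data | bag B) = (2/7)(2/7)(5/7) = 0.058309.
Weighting by the prior gives 1/2 · 0.096 = 0.048, 1/2 · 0.058309 = 0.029155; summing to 0.077155.
Hence P(bag A | data) = (0.048) / (0.077155) = 0.62213.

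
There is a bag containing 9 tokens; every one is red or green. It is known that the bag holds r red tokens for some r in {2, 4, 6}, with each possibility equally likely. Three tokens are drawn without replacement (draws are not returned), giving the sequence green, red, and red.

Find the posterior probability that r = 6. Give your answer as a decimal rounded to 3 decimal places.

0.549

Compute the likelihood of the observed sequence for each case: P(data | r = 2) = (7/9)(2/8)(1/7) = 1/36; P(data | r = 4) = (5/9)(4/8)(3/7) = 5/42; P(data | r = 6) = (3/9)(6/8)(5/7) = 5/28.
Multiplying each by its prior: 1/3 · 1/36 = 1/108, 1/3 · 5/42 = 5/126, 1/3 · 5/28 = 5/84; summing to 41/378.
By Bayes' rule, P(r = 6 | data) = (5/84) / (41/378) = 45/82.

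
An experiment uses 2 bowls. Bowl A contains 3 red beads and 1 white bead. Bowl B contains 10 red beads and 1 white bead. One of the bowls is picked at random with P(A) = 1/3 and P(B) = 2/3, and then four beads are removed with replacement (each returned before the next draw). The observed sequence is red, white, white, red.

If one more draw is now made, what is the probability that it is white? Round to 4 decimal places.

For each hypothesis, P(data | H) works out to: P(data | bowl A) = (3/4)(1/4)(1/4)(3/4) = 0.035156; P(data | bowl B) = (10/11)(1/11)(1/11)(10/11) = 0.0068301.
Weighting by the prior gives 1/3 · 0.035156 = 0.011719, 2/3 · 0.0068301 = 0.0045534; summing to 0.016272.
Normalising, the posterior is P(bowl A | data) = 0.72017, P(bowl B | data) = 0.27983.
Averaging over the posterior, P(white next | data) = (1/4)(0.72017) + (1/11)(0.27983) = 0.20548.

0.2055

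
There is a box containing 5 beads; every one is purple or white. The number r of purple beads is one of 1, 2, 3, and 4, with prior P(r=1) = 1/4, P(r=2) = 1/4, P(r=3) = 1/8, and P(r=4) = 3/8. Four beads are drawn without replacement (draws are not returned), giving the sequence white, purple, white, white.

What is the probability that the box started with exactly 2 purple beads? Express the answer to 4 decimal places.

For each hypothesis, P(data | H) works out to: P(data | r = 1) = (4/5)(1/4)(3/3)(2/2) = 1/5; P(data | r = 2) = (3/5)(2/4)(2/3)(1/2) = 1/10; P(data | r = 3) = (2/5)(3/4)(1/3)(0/2) = 0; P(data | r = 4) = (1/5)(4/4)(0/3) = 0.
Weighting by the prior gives 1/4 · 1/5 = 1/20, 1/4 · 1/10 = 1/40, 1/8 · 0 = 0, 3/8 · 0 = 0; with total 3/40.
By Bayes' rule, P(r = 2 | data) = (1/40) / (3/40) = 1/3.

0.3333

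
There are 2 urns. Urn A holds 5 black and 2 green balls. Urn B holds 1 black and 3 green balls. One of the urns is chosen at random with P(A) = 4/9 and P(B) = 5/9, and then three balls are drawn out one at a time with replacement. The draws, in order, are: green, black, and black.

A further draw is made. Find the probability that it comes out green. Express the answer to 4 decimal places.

Compute the likelihood of the observed sequence for each case: P(data | urn A) = (2/7)(5/7)(5/7) = 0.14577; P(data | urn B) = (3/4)(1/4)(1/4) = 0.046875.
The prior-weighted likelihoods are 4/9 · 0.14577 = 0.064788, 5/9 · 0.046875 = 0.026042; with total 0.090829.
Dividing through by the total gives posterior P(urn A | data) = 0.71329, P(urn B | data) = 0.28671.
Averaging over the posterior, P(green next | data) = (2/7)(0.71329) + (3/4)(0.28671) = 0.41883.

0.4188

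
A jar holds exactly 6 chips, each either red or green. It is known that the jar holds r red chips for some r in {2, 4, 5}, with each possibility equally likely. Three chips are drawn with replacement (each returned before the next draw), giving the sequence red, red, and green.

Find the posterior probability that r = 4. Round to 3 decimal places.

0.438

For each hypothesis, P(data | H) works out to: P(data | r = 2) = (2/6)(2/6)(4/6) = 2/27; P(data | r = 4) = (4/6)(4/6)(2/6) = 4/27; P(data | r = 5) = (5/6)(5/6)(1/6) = 25/216.
The prior-weighted likelihoods are 1/3 · 2/27 = 2/81, 1/3 · 4/27 = 4/81, 1/3 · 25/216 = 25/648; summing to 73/648.
Hence P(r = 4 | data) = (4/81) / (73/648) = 32/73.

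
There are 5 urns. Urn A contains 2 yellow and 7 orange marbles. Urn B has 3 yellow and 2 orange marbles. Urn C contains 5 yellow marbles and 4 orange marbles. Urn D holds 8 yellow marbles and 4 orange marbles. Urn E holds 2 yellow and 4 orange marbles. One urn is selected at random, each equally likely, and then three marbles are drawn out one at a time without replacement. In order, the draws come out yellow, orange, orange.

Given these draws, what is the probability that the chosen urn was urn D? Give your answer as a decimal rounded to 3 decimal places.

Under each hypothesis, the probability of the observed sequence is: P(data | urn A) = (2/9)(7/8)(6/7) = 0.16667; P(data | urn B) = (3/5)(2/4)(1/3) = 0.1; P(data | urn C) = (5/9)(4/8)(3/7) = 0.11905; P(data | urn D) = (8/12)(4/11)(3/10) = 0.072727; P(data | urn E) = (2/6)(4/5)(3/4) = 0.2.
Weighting by the prior gives 1/5 · 0.16667 = 0.033333, 1/5 · 0.1 = 0.02, 1/5 · 0.11905 = 0.02381, 1/5 · 0.072727 = 0.014545, 1/5 · 0.2 = 0.04; with total 0.13169.
By Bayes' rule, P(urn D | data) = (0.014545) / (0.13169) = 0.11045.

0.110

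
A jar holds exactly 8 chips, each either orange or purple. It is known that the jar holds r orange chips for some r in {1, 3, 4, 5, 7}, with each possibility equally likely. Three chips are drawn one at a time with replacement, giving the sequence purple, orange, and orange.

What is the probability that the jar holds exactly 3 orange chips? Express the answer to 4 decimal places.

Under each hypothesis, the probability of the observed sequence is: P(data | r = 1) = (7/8)(1/8)(1/8) = 0.013672; P(data | r = 3) = (5/8)(3/8)(3/8) = 0.087891; P(data | r = 4) = (4/8)(4/8)(4/8) = 0.125; P(data | r = 5) = (3/8)(5/8)(5/8) = 0.14648; P(data | r = 7) = (1/8)(7/8)(7/8) = 0.095703.
Multiplying each by its prior: 1/5 · 0.013672 = 0.0027344, 1/5 · 0.087891 = 0.017578, 1/5 · 0.125 = 0.025, 1/5 · 0.14648 = 0.029297, 1/5 · 0.095703 = 0.019141; these sum to 0.09375.
Therefore the posterior P(r = 3 | data) = (0.017578) / (0.09375) = 0.1875.

0.1875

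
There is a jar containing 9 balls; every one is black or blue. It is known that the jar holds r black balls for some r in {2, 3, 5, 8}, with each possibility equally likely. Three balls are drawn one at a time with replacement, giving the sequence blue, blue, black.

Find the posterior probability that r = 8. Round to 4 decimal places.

Under each hypothesis, the probability of the observed sequence is: P(data | r = 2) = (7/9)(7/9)(2/9) = 0.13443; P(data | r = 3) = (6/9)(6/9)(3/9) = 0.14815; P(data | r = 5) = (4/9)(4/9)(5/9) = 0.10974; P(data | r = 8) = (1/9)(1/9)(8/9) = 0.010974.
The prior-weighted likelihoods are 1/4 · 0.13443 = 0.033608, 1/4 · 0.14815 = 0.037037, 1/4 · 0.10974 = 0.027435, 1/4 · 0.010974 = 0.0027435; with total 0.10082.
Hence P(r = 8 | data) = (0.0027435) / (0.10082) = 0.027211.

0.0272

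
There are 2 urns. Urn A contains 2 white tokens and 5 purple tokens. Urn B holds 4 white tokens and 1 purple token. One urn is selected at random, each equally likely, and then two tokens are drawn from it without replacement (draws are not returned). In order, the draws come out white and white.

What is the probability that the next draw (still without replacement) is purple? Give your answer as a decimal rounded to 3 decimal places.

0.382

For each hypothesis, P(data | H) works out to: P(data | urn A) = (2/7)(1/6) = 1/21; P(data | urn B) = (4/5)(3/4) = 3/5.
Weighting by the prior gives 1/2 · 1/21 = 1/42, 1/2 · 3/5 = 3/10; with total 34/105.
Dividing through by the total gives posterior P(urn A | data) = 5/68, P(urn B | data) = 63/68.
Averaging over the posterior, P(purple next | data) = (1)(5/68) + (1/3)(63/68) = 13/34.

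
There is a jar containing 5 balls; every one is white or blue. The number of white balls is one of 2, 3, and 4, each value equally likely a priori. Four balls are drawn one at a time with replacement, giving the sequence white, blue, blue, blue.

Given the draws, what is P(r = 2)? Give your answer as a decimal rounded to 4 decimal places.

0.6585

Compute the likelihood of the observed sequence for each case: P(data | r = 2) = (2/5)(3/5)(3/5)(3/5) = 0.0864; P(data | r = 3) = (3/5)(2/5)(2/5)(2/5) = 0.0384; P(data | r = 4) = (4/5)(1/5)(1/5)(1/5) = 0.0064.
The prior-weighted likelihoods are 1/3 · 0.0864 = 0.0288, 1/3 · 0.0384 = 0.0128, 1/3 · 0.0064 = 0.0021333; these sum to 0.043733.
By Bayes' rule, P(r = 2 | data) = (0.0288) / (0.043733) = 0.65854.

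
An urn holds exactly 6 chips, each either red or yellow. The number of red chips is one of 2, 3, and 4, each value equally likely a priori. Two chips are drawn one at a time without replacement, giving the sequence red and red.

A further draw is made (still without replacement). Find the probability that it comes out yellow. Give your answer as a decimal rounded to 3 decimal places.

0.625

Compute the likelihood of the observed sequence for each case: P(data | r = 2) = (2/6)(1/5) = 1/15; P(data | r = 3) = (3/6)(2/5) = 1/5; P(data | r = 4) = (4/6)(3/5) = 2/5.
The prior-weighted likelihoods are 1/3 · 1/15 = 1/45, 1/3 · 1/5 = 1/15, 1/3 · 2/5 = 2/15; summing to 2/9.
Dividing through by the total gives posterior P(r = 2 | data) = 1/10, P(r = 3 | data) = 3/10, P(r = 4 | data) = 3/5.
So P(yellow next | data) = Σ P(yellow next | H) P(H | data) = (1)(1/10) + (3/4)(3/10) + (1/2)(3/5) = 5/8.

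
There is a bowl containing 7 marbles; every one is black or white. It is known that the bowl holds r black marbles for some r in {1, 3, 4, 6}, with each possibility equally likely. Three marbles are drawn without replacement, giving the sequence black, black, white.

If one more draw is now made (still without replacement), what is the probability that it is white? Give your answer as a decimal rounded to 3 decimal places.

Compute the likelihood of the observed sequence for each case: P(data | r = 1) = (1/7)(0/6) = 0; P(data | r = 3) = (3/7)(2/6)(4/5) = 4/35; P(data | r = 4) = (4/7)(3/6)(3/5) = 6/35; P(data | r = 6) = (6/7)(5/6)(1/5) = 1/7.
Multiplying each by its prior: 1/4 · 0 = 0, 1/4 · 4/35 = 1/35, 1/4 · 6/35 = 3/70, 1/4 · 1/7 = 1/28; these sum to 3/28.
Dividing through by the total gives posterior P(r = 1 | data) = 0, P(r = 3 | data) = 4/15, P(r = 4 | data) = 2/5, P(r = 6 | data) = 1/3.
So P(white next | data) = Σ P(white next | H) P(H | data) = (3/4)(4/15) + (1/2)(2/5) + (0)(1/3) = 2/5.

0.400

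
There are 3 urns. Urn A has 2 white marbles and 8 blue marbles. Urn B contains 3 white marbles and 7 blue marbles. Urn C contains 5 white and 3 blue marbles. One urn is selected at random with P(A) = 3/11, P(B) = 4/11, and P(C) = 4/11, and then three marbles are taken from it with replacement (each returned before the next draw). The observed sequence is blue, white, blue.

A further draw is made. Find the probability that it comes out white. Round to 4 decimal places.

0.3573

Compute the likelihood of the observed sequence for each case: P(data | urn A) = (8/10)(2/10)(8/10) = 0.128; P(data | urn B) = (7/10)(3/10)(7/10) = 0.147; P(data | urn C) = (3/8)(5/8)(3/8) = 0.087891.
Weighting by the prior gives 3/11 · 0.128 = 0.034909, 4/11 · 0.147 = 0.053455, 4/11 · 0.087891 = 0.03196; with total 0.12032.
The posterior is then P(urn A | data) = 0.29013, P(urn B | data) = 0.44426, P(urn C | data) = 0.26562.
The predictive probability is P(white next | data) = (1/5)(0.29013) + (3/10)(0.44426) + (5/8)(0.26562) = 0.35731.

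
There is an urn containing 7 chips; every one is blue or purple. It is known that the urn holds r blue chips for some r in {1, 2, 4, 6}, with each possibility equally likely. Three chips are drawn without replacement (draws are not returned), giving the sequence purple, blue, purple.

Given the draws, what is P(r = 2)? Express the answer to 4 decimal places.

Under each hypothesis, the probability of the observed sequence is: P(data | r = 1) = (6/7)(1/6)(5/5) = 1/7; P(data | r = 2) = (5/7)(2/6)(4/5) = 4/21; P(data | r = 4) = (3/7)(4/6)(2/5) = 4/35; P(data | r = 6) = (1/7)(6/6)(0/5) = 0.
The prior-weighted likelihoods are 1/4 · 1/7 = 1/28, 1/4 · 4/21 = 1/21, 1/4 · 4/35 = 1/35, 1/4 · 0 = 0; these sum to 47/420.
By Bayes' rule, P(r = 2 | data) = (1/21) / (47/420) = 20/47.

0.4255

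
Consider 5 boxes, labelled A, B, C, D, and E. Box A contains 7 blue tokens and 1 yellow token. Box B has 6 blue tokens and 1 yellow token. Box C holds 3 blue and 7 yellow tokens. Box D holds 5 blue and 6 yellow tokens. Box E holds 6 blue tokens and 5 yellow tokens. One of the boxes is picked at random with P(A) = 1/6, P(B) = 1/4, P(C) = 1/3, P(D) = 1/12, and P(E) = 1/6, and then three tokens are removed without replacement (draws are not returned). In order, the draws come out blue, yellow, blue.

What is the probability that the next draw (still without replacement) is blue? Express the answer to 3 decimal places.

0.680

Under each hypothesis, the probability of the observed sequence is: P(data | box A) = (7/8)(1/7)(6/6) = 0.125; P(data | box B) = (6/7)(1/6)(5/5) = 0.14286; P(data | box C) = (3/10)(7/9)(2/8) = 0.058333; P(data | box D) = (5/11)(6/10)(4/9) = 0.12121; P(data | box E) = (6/11)(5/10)(5/9) = 0.15152.
Multiplying each by its prior: 1/6 · 0.125 = 0.020833, 1/4 · 0.14286 = 0.035714, 1/3 · 0.058333 = 0.019444, 1/12 · 0.12121 = 0.010101, 1/6 · 0.15152 = 0.025253; with total 0.11135.
Dividing through by the total gives posterior P(box A | data) = 0.18711, P(box B | data) = 0.32075, P(box C | data) = 0.17463, P(box D | data) = 0.090718, P(box E | data) = 0.22679.
The predictive probability is P(blue next | data) = (1)(0.18711) + (1)(0.32075) + (1/7)(0.17463) + (3/8)(0.090718) + (1/2)(0.22679) = 0.68022.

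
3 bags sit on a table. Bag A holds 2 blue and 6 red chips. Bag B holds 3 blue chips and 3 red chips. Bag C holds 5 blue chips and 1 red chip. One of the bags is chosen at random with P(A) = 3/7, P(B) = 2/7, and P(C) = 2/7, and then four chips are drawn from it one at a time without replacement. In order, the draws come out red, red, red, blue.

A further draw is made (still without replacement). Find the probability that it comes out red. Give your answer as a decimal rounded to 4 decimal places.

The likelihood of the observed sequence under each hypothesis: P(data | bag A) = (6/8)(5/7)(4/6)(2/5) = 1/7; P(data | bag B) = (3/6)(2/5)(1/4)(3/3) = 1/20; P(data | bag C) = (1/6)(0/5) = 0.
Multiplying each by its prior: 3/7 · 1/7 = 3/49, 2/7 · 1/20 = 1/70, 2/7 · 0 = 0; with total 37/490.
The posterior is then P(bag A | data) = 30/37, P(bag B | data) = 7/37, P(bag C | data) = 0.
The predictive probability is P(red next | data) = (3/4)(30/37) + (0)(7/37) = 45/74.

0.6081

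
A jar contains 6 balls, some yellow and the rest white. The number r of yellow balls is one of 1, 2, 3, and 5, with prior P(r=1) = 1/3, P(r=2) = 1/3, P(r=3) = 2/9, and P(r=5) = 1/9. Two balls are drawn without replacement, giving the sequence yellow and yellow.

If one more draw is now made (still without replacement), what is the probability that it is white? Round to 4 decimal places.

Compute the likelihood of the observed sequence for each case: P(data | r = 1) = (1/6)(0/5) = 0; P(data | r = 2) = (2/6)(1/5) = 1/15; P(data | r = 3) = (3/6)(2/5) = 1/5; P(data | r = 5) = (5/6)(4/5) = 2/3.
The prior-weighted likelihoods are 1/3 · 0 = 0, 1/3 · 1/15 = 1/45, 2/9 · 1/5 = 2/45, 1/9 · 2/3 = 2/27; summing to 19/135.
The posterior is then P(r = 1 | data) = 0, P(r = 2 | data) = 3/19, P(r = 3 | data) = 6/19, P(r = 5 | data) = 10/19.
The predictive probability is P(white next | data) = (1)(3/19) + (3/4)(6/19) + (1/4)(10/19) = 10/19.

0.5263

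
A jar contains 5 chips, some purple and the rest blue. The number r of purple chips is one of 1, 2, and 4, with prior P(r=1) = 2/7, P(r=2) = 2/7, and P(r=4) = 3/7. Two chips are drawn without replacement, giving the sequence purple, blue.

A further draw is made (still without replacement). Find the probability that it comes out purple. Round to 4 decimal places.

For each hypothesis, P(data | H) works out to: P(data | r = 1) = (1/5)(4/4) = 1/5; P(data | r = 2) = (2/5)(3/4) = 3/10; P(data | r = 4) = (4/5)(1/4) = 1/5.
Multiplying each by its prior: 2/7 · 1/5 = 2/35, 2/7 · 3/10 = 3/35, 3/7 · 1/5 = 3/35; these sum to 8/35.
Dividing through by the total gives posterior P(r = 1 | data) = 1/4, P(r = 2 | data) = 3/8, P(r = 4 | data) = 3/8.
So P(purple next | data) = Σ P(purple next | H) P(H | data) = (0)(1/4) + (1/3)(3/8) + (1)(3/8) = 1/2.

0.5000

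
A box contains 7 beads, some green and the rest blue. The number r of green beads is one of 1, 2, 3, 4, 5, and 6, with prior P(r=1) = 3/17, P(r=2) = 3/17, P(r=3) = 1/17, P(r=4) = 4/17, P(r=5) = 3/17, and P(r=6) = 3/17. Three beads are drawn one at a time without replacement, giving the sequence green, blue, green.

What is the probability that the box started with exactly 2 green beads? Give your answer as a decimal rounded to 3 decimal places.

0.074

The likelihood of the observed sequence under each hypothesis: P(data | r = 1) = (1/7)(6/6)(0/5) = 0; P(data | r = 2) = (2/7)(5/6)(1/5) = 1/21; P(data | r = 3) = (3/7)(4/6)(2/5) = 4/35; P(data | r = 4) = (4/7)(3/6)(3/5) = 6/35; P(data | r = 5) = (5/7)(2/6)(4/5) = 4/21; P(data | r = 6) = (6/7)(1/6)(5/5) = 1/7.
Multiplying each by its prior: 3/17 · 0 = 0, 3/17 · 1/21 = 1/119, 1/17 · 4/35 = 4/595, 4/17 · 6/35 = 24/595, 3/17 · 4/21 = 4/119, 3/17 · 1/7 = 3/119; these sum to 4/35.
So P(r = 2 | data) = (1/119) / (4/35) = 5/68.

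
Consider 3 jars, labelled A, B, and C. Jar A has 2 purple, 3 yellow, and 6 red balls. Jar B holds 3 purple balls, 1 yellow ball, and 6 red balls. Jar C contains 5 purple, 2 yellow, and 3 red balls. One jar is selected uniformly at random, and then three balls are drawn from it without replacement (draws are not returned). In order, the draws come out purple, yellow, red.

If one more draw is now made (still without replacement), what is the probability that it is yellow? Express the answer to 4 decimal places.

The likelihood of the observed sequence under each hypothesis: P(data | jar A) = (2/11)(3/10)(6/9) = 2/55; P(data | jar B) = (3/10)(1/9)(6/8) = 1/40; P(data | jar C) = (5/10)(2/9)(3/8) = 1/24.
Multiplying each by its prior: 1/3 · 2/55 = 2/165, 1/3 · 1/40 = 1/120, 1/3 · 1/24 = 1/72; these sum to 17/495.
Dividing through by the total gives posterior P(jar A | data) = 6/17, P(jar B | data) = 33/136, P(jar C | data) = 55/136.
Averaging over the posterior, P(yellow next | data) = (1/4)(6/17) + (0)(33/136) + (1/7)(55/136) = 139/952.

0.1460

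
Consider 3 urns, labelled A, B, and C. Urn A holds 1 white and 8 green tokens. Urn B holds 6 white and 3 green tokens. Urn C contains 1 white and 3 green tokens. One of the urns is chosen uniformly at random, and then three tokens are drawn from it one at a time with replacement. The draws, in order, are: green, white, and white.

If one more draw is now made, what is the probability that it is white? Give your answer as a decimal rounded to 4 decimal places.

0.5423

For each hypothesis, P(data | H) works out to: P(data | urn A) = (8/9)(1/9)(1/9) = 0.010974; P(data | urn B) = (3/9)(6/9)(6/9) = 0.14815; P(data | urn C) = (3/4)(1/4)(1/4) = 0.046875.
The prior-weighted likelihoods are 1/3 · 0.010974 = 0.003658, 1/3 · 0.14815 = 0.049383, 1/3 · 0.046875 = 0.015625; these sum to 0.068666.
The posterior is then P(urn A | data) = 0.053272, P(urn B | data) = 0.71918, P(urn C | data) = 0.22755.
The predictive probability is P(white next | data) = (1/9)(0.053272) + (2/3)(0.71918) + (1/4)(0.22755) = 0.54226.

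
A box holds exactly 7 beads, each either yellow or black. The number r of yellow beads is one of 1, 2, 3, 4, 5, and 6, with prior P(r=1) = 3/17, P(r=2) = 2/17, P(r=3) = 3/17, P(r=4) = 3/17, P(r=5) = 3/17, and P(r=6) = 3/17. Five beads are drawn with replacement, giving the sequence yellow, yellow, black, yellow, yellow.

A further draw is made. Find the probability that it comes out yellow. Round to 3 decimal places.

0.703

The likelihood of the observed sequence under each hypothesis: P(data | r = 1) = (1/7)(1/7)(6/7)(1/7)(1/7) = 0.00035699; P(data | r = 2) = (2/7)(2/7)(5/7)(2/7)(2/7) = 0.0047599; P(data | r = 3) = (3/7)(3/7)(4/7)(3/7)(3/7) = 0.019278; P(data | r = 4) = (4/7)(4/7)(3/7)(4/7)(4/7) = 0.045695; P(data | r = 5) = (5/7)(5/7)(2/7)(5/7)(5/7) = 0.074374; P(data | r = 6) = (6/7)(6/7)(1/7)(6/7)(6/7) = 0.077111.
Weighting by the prior gives 3/17 · 0.00035699 = 6.2999e-05, 2/17 · 0.0047599 = 0.00055999, 3/17 · 0.019278 = 0.0034019, 3/17 · 0.045695 = 0.0080639, 3/17 · 0.074374 = 0.013125, 3/17 · 0.077111 = 0.013608; these sum to 0.038821.
The posterior is then P(r = 1 | data) = 0.0016228, P(r = 2 | data) = 0.014425, P(r = 3 | data) = 0.087631, P(r = 4 | data) = 0.20772, P(r = 5 | data) = 0.33808, P(r = 6 | data) = 0.35052.
The predictive probability is P(yellow next | data) = (1/7)(0.0016228) + (2/7)(0.014425) + (3/7)(0.087631) + (4/7)(0.20772) + (5/7)(0.33808) + (6/7)(0.35052) = 0.70254.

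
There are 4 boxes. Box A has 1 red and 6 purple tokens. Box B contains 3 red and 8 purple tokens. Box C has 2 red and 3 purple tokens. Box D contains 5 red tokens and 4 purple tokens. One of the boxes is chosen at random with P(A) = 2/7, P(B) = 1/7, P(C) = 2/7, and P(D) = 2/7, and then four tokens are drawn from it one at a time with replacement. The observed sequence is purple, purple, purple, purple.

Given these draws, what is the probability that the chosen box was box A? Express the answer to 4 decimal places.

0.6363

Under each hypothesis, the probability of the observed sequence is: P(data | box A) = (6/7)(6/7)(6/7)(6/7) = 0.53978; P(data | box B) = (8/11)(8/11)(8/11)(8/11) = 0.27976; P(data | box C) = (3/5)(3/5)(3/5)(3/5) = 0.1296; P(data | box D) = (4/9)(4/9)(4/9)(4/9) = 0.039018.
Weighting by the prior gives 2/7 · 0.53978 = 0.15422, 1/7 · 0.27976 = 0.039966, 2/7 · 0.1296 = 0.037029, 2/7 · 0.039018 = 0.011148; with total 0.24236.
So P(box A | data) = (0.15422) / (0.24236) = 0.63632.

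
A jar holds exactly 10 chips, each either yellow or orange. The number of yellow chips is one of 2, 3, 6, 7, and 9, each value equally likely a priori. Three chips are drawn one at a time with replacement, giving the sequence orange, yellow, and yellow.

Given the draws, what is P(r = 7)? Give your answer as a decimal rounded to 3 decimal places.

For each hypothesis, P(data | H) works out to: P(data | r = 2) = (8/10)(2/10)(2/10) = 0.032; P(data | r = 3) = (7/10)(3/10)(3/10) = 0.063; P(data | r = 6) = (4/10)(6/10)(6/10) = 0.144; P(data | r = 7) = (3/10)(7/10)(7/10) = 0.147; P(data | r = 9) = (1/10)(9/10)(9/10) = 0.081.
The prior-weighted likelihoods are 1/5 · 0.032 = 0.0064, 1/5 · 0.063 = 0.0126, 1/5 · 0.144 = 0.0288, 1/5 · 0.147 = 0.0294, 1/5 · 0.081 = 0.0162; these sum to 0.0934.
By Bayes' rule, P(r = 7 | data) = (0.0294) / (0.0934) = 0.31478.

0.315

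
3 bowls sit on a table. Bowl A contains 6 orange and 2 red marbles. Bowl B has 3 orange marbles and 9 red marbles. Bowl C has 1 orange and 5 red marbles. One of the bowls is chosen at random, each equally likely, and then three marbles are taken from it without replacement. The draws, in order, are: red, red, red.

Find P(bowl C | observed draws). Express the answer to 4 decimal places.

Under each hypothesis, the probability of the observed sequence is: P(data | bowl A) = (2/8)(1/7)(0/6) = 0; P(data | bowl B) = (9/12)(8/11)(7/10) = 21/55; P(data | bowl C) = (5/6)(4/5)(3/4) = 1/2.
Weighting by the prior gives 1/3 · 0 = 0, 1/3 · 21/55 = 7/55, 1/3 · 1/2 = 1/6; with total 97/330.
Therefore the posterior P(bowl C | data) = (1/6) / (97/330) = 55/97.

0.5670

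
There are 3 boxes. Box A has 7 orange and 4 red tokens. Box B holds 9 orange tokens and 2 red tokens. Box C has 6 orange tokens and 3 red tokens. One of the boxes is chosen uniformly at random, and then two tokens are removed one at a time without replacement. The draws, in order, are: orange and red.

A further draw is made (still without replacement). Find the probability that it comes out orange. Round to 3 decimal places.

The likelihood of the observed sequence under each hypothesis: P(data | box A) = (7/11)(4/10) = 14/55; P(data | box B) = (9/11)(2/10) = 9/55; P(data | box C) = (6/9)(3/8) = 1/4.
Multiplying each by its prior: 1/3 · 14/55 = 14/165, 1/3 · 9/55 = 3/55, 1/3 · 1/4 = 1/12; these sum to 49/220.
The posterior is then P(box A | data) = 0.38095, P(box B | data) = 0.2449, P(box C | data) = 0.37415.
So P(orange next | data) = Σ P(orange next | H) P(H | data) = (2/3)(0.38095) + (8/9)(0.2449) + (5/7)(0.37415) = 0.73891.

0.739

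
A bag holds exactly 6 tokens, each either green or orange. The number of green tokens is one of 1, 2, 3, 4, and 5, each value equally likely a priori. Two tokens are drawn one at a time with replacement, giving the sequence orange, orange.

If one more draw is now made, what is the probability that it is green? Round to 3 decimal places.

Compute the likelihood of the observed sequence for each case: P(data | r = 1) = (5/6)(5/6) = 25/36; P(data | r = 2) = (4/6)(4/6) = 4/9; P(data | r = 3) = (3/6)(3/6) = 1/4; P(data | r = 4) = (2/6)(2/6) = 1/9; P(data | r = 5) = (1/6)(1/6) = 1/36.
Multiplying each by its prior: 1/5 · 25/36 = 5/36, 1/5 · 4/9 = 4/45, 1/5 · 1/4 = 1/20, 1/5 · 1/9 = 1/45, 1/5 · 1/36 = 1/180; with total 11/36.
Normalising, the posterior is P(r = 1 | data) = 5/11, P(r = 2 | data) = 16/55, P(r = 3 | data) = 9/55, P(r = 4 | data) = 4/55, P(r = 5 | data) = 1/55.
So P(green next | data) = Σ P(green next | H) P(H | data) = (1/6)(5/11) + (1/3)(16/55) + (1/2)(9/55) + (2/3)(4/55) + (5/6)(1/55) = 7/22.

0.318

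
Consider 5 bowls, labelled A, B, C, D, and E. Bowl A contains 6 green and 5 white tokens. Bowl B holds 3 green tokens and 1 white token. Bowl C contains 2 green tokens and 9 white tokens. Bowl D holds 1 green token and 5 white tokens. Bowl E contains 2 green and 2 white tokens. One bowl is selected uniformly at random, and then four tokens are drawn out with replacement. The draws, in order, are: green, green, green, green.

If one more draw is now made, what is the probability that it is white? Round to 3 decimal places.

0.324

Under each hypothesis, the probability of the observed sequence is: P(data | bowl A) = (6/11)(6/11)(6/11)(6/11) = 0.088519; P(data | bowl B) = (3/4)(3/4)(3/4)(3/4) = 0.31641; P(data | bowl C) = (2/11)(2/11)(2/11)(2/11) = 0.0010928; P(data | bowl D) = (1/6)(1/6)(1/6)(1/6) = 0.0007716; P(data | bowl E) = (2/4)(2/4)(2/4)(2/4) = 0.0625.
Weighting by the prior gives 1/5 · 0.088519 = 0.017704, 1/5 · 0.31641 = 0.063281, 1/5 · 0.0010928 = 0.00021856, 1/5 · 0.0007716 = 0.00015432, 1/5 · 0.0625 = 0.0125; summing to 0.093858.
The posterior is then P(bowl A | data) = 0.18862, P(bowl B | data) = 0.67422, P(bowl C | data) = 0.0023287, P(bowl D | data) = 0.0016442, P(bowl E | data) = 0.13318.
So P(white next | data) = Σ P(white next | H) P(H | data) = (5/11)(0.18862) + (1/4)(0.67422) + (9/11)(0.0023287) + (5/6)(0.0016442) + (1/2)(0.13318) = 0.32416.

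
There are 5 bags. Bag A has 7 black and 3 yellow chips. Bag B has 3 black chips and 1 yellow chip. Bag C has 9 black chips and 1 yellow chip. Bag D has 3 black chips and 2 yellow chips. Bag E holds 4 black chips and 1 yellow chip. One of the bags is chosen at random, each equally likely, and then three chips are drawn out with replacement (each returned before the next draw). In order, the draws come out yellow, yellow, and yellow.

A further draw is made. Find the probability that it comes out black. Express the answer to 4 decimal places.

For each hypothesis, P(data | H) works out to: P(data | bag A) = (3/10)(3/10)(3/10) = 0.027; P(data | bag B) = (1/4)(1/4)(1/4) = 0.015625; P(data | bag C) = (1/10)(1/10)(1/10) = 0.001; P(data | bag D) = (2/5)(2/5)(2/5) = 0.064; P(data | bag E) = (1/5)(1/5)(1/5) = 0.008.
The prior-weighted likelihoods are 1/5 · 0.027 = 0.0054, 1/5 · 0.015625 = 0.003125, 1/5 · 0.001 = 0.0002, 1/5 · 0.064 = 0.0128, 1/5 · 0.008 = 0.0016; with total 0.023125.
The posterior is then P(bag A | data) = 0.23351, P(bag B | data) = 0.13514, P(bag C | data) = 0.0086486, P(bag D | data) = 0.55351, P(bag E | data) = 0.069189.
So P(black next | data) = Σ P(black next | H) P(H | data) = (7/10)(0.23351) + (3/4)(0.13514) + (9/10)(0.0086486) + (3/5)(0.55351) + (4/5)(0.069189) = 0.66005.

0.6601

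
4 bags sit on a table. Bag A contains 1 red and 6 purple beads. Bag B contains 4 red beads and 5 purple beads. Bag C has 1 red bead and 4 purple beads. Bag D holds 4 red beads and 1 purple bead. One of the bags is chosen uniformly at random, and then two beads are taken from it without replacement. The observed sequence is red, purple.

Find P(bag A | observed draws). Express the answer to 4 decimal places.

For each hypothesis, P(data | H) works out to: P(data | bag A) = (1/7)(6/6) = 0.14286; P(data | bag B) = (4/9)(5/8) = 0.27778; P(data | bag C) = (1/5)(4/4) = 0.2; P(data | bag D) = (4/5)(1/4) = 0.2.
The prior-weighted likelihoods are 1/4 · 0.14286 = 0.035714, 1/4 · 0.27778 = 0.069444, 1/4 · 0.2 = 0.05, 1/4 · 0.2 = 0.05; summing to 0.20516.
Hence P(bag A | data) = (0.035714) / (0.20516) = 0.17408.

0.1741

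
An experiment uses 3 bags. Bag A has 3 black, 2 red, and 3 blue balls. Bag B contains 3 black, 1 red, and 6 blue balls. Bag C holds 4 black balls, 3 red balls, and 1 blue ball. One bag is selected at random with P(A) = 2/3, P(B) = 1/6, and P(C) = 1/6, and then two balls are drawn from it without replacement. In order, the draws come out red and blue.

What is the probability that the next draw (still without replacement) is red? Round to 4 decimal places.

0.1627

For each hypothesis, P(data | H) works out to: P(data | bag A) = (2/8)(3/7) = 0.10714; P(data | bag B) = (1/10)(6/9) = 0.066667; P(data | bag C) = (3/8)(1/7) = 0.053571.
The prior-weighted likelihoods are 2/3 · 0.10714 = 0.071429, 1/6 · 0.066667 = 0.011111, 1/6 · 0.053571 = 0.0089286; these sum to 0.091468.
Normalising, the posterior is P(bag A | data) = 0.78091, P(bag B | data) = 0.12148, P(bag C | data) = 0.097614.
Averaging over the posterior, P(red next | data) = (1/6)(0.78091) + (0)(0.12148) + (1/3)(0.097614) = 0.16269.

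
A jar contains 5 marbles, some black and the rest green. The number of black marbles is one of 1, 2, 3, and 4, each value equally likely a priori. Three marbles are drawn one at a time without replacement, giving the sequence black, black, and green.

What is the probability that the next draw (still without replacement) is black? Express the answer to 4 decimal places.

Under each hypothesis, the probability of the observed sequence is: P(data | r = 1) = (1/5)(0/4) = 0; P(data | r = 2) = (2/5)(1/4)(3/3) = 1/10; P(data | r = 3) = (3/5)(2/4)(2/3) = 1/5; P(data | r = 4) = (4/5)(3/4)(1/3) = 1/5.
Multiplying each by its prior: 1/4 · 0 = 0, 1/4 · 1/10 = 1/40, 1/4 · 1/5 = 1/20, 1/4 · 1/5 = 1/20; with total 1/8.
The posterior is then P(r = 1 | data) = 0, P(r = 2 | data) = 1/5, P(r = 3 | data) = 2/5, P(r = 4 | data) = 2/5.
Averaging over the posterior, P(black next | data) = (0)(1/5) + (1/2)(2/5) + (1)(2/5) = 3/5.

0.6000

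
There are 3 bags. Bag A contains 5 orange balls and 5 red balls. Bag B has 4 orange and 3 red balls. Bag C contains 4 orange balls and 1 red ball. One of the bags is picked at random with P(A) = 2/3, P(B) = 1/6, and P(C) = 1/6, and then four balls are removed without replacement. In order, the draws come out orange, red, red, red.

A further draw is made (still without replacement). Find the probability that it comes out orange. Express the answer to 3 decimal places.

0.702

Under each hypothesis, the probability of the observed sequence is: P(data | bag A) = (5/10)(5/9)(4/8)(3/7) = 5/84; P(data | bag B) = (4/7)(3/6)(2/5)(1/4) = 1/35; P(data | bag C) = (4/5)(1/4)(0/3) = 0.
Multiplying each by its prior: 2/3 · 5/84 = 5/126, 1/6 · 1/35 = 1/210, 1/6 · 0 = 0; these sum to 2/45.
The posterior is then P(bag A | data) = 25/28, P(bag B | data) = 3/28, P(bag C | data) = 0.
The predictive probability is P(orange next | data) = (2/3)(25/28) + (1)(3/28) = 59/84.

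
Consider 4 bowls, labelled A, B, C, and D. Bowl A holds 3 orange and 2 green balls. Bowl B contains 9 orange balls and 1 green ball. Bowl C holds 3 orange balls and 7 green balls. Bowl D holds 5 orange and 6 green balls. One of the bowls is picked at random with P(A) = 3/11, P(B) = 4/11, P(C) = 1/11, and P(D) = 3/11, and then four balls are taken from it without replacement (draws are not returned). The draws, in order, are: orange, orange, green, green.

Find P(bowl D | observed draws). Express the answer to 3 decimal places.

Compute the likelihood of the observed sequence for each case: P(data | bowl A) = (3/5)(2/4)(2/3)(1/2) = 0.1; P(data | bowl B) = (9/10)(8/9)(1/8)(0/7) = 0; P(data | bowl C) = (3/10)(2/9)(7/8)(6/7) = 0.05; P(data | bowl D) = (5/11)(4/10)(6/9)(5/8) = 0.075758.
Multiplying each by its prior: 3/11 · 0.1 = 0.027273, 4/11 · 0 = 0, 1/11 · 0.05 = 0.0045455, 3/11 · 0.075758 = 0.020661; with total 0.052479.
Hence P(bowl D | data) = (0.020661) / (0.052479) = 0.3937.

0.394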